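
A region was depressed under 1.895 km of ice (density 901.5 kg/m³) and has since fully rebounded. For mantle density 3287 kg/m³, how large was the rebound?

Removing the load lets mantle flow back in; uplift u satisfies ρ_ice t = ρ_m u.
u = t ρ_ice/ρ_m = 1.895 km × 901.5/3287 = 0.52 km.

0.52 km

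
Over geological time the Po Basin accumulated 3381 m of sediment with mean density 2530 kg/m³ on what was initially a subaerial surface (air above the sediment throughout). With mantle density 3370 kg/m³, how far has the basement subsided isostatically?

2540 m

Subaerial load: s = t ρ_sed / ρ_m = 3381 m × 2530/3370 = 2540 m.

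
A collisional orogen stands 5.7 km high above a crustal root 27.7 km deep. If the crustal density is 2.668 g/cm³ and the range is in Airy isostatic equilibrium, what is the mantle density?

3.22 g/cm³

Airy balance: ρ_c h = (ρ_m − ρ_c) r → ρ_m = ρ_c (1 + h/r).
ρ_m = 2.668 × (1 + 5.7 km/27.7 km) = 3.22 g/cm³.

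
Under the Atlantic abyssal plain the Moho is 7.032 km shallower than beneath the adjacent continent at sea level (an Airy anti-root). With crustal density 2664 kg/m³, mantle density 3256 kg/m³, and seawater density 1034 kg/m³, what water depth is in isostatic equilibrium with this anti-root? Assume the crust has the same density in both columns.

Replacing a thickness d of crust by seawater at the top must be balanced by replacing crust with mantle at the base: d (ρ_c − ρ_w) = a (ρ_m − ρ_c).
d = a (ρ_m − ρ_c)/(ρ_c − ρ_w) = 7.032 km × 592/1630 = 2.55 km.

2.55 km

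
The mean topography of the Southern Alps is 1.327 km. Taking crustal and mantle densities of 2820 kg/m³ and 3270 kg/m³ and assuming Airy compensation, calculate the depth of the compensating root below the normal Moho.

For local isostatic compensation: the weight of the topography is balanced by the buoyancy of the root, ρ_c h = (ρ_m − ρ_c) r.
r = h · ρ_c / (ρ_m − ρ_c) = 1.327 km × 2820 / (3270 − 2820) = 8.32 km.

8.32 km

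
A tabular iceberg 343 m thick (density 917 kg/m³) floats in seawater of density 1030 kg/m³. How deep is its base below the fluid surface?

305 m

Draft d = t ρ_obj/ρ_fluid = 343 m × 917/1030 = 305 m.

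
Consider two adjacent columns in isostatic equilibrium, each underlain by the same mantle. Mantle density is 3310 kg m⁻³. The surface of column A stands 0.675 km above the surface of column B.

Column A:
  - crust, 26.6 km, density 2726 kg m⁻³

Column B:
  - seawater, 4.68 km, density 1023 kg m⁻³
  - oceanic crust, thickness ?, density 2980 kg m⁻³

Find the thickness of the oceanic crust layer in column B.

Take the compensation level at the base of the deeper column (depth z_c below the surface of column A) and equate Σ ρ_i t_i down to z_c; mantle fills any gap and the z_c terms cancel.
Column A: 26.6×2726 + (z_c − 26.6)×3310
Column B: 0.675×0 + 4.68×1023 + x×2980 + (z_c − 0.675 − 4.68 − x)×3310
The z_c×3310 term appears on both sides and cancels. Collect the known terms of each column as K = Σ(ρt)_known − 3310 × (depth of known layers): K_A = 72511.6 − 3310×26.6 = −15534.4; K_B = 4787.64 − 3310×(0.675 + 4.68) = −12937.41.
Balance: K_A = K_B − x×(3310 − 2980), so x = (K_B − K_A)/(3310 − 2980) = 2596.99/330 = 7.87 km.

7.87 km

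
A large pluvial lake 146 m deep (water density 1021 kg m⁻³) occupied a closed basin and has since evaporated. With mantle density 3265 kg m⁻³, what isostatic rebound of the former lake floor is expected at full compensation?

u = d ρ_w/ρ_m = 146 m × 1021/3265 = 45.7 m.

45.7 m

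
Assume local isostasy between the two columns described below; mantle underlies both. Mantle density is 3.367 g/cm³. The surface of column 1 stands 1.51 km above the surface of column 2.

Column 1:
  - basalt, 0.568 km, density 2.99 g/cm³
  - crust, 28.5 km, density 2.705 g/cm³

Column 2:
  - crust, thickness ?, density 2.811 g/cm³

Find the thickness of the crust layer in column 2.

Take the compensation level at the base of the deeper column (depth z_c below the surface of column 1) and equate Σ ρ_i t_i down to z_c; mantle fills any gap and the z_c terms cancel.
Column 1: 0.568×2.99 + 28.5×2.705 + (z_c − 29.068)×3.367
Column 2: 1.51×0 + x×2.811 + (z_c − 1.51 − 0 − x)×3.367
The z_c×3.367 term appears on both sides and cancels. Collect the known terms of each column as K = Σ(ρt)_known − 3.367 × (depth of known layers): K_1 = 78.79082 − 3.367×29.068 = −19.081136; K_2 = 0 − 3.367×(1.51 + 0) = −5.08417.
Balance: K_1 = K_2 − x×(3.367 − 2.811), so x = (K_2 − K_1)/(3.367 − 2.811) = 13.997/0.556 = 25.2 km.

25.2 km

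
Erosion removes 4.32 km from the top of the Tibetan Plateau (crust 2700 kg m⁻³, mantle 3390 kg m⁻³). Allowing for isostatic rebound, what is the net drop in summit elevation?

Rebound u = e ρ_c/ρ_m = 4.32 km × 2700/3390 = 3.441 km.
Net surface drop = e − u = 4.32 km − 3.441 km = e (ρ_m − ρ_c)/ρ_m = 0.879 km.

0.879 km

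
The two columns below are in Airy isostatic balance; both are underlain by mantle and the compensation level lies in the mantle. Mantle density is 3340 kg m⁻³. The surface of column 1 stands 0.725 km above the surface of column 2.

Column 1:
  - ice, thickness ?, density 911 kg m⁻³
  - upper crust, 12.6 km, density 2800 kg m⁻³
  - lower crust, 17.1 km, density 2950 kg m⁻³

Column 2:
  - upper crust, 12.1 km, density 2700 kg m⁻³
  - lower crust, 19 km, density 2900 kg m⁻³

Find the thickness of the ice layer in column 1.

2.08 km

Take the compensation level at the base of the deeper column (depth z_c below the surface of column 1) and equate Σ ρ_i t_i down to z_c; mantle fills any gap and the z_c terms cancel.
Column 1: x×911 + 12.6×2800 + 17.1×2950 + (z_c − 29.7 − x)×3340
Column 2: 0.725×0 + 12.1×2700 + 19×2900 + (z_c − 0.725 − 31.1)×3340
The z_c×3340 term appears on both sides and cancels. Collect the known terms of each column as K = Σ(ρt)_known − 3340 × (depth of known layers): K_1 = 85725 − 3340×29.7 = −13473; K_2 = 87770 − 3340×(0.725 + 31.1) = −18525.5.
Balance: K_1 − x×(3340 − 911) = K_2, so x = (K_1 − K_2)/(3340 − 911) = 5052.5/2429 = 2.08 km.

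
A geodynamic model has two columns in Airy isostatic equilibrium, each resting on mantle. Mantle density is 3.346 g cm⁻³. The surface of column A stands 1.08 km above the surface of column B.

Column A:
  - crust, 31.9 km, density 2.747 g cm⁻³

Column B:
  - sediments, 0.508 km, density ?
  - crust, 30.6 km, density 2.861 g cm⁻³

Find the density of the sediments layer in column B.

2.06 g cm⁻³

Take the compensation level at the base of the deeper column (depth z_c below the surface of column A) and equate Σ ρ_i t_i down to z_c; mantle fills any gap and the z_c terms cancel.
Column A: 31.9×2.747 + (z_c − 31.9)×3.346
Column B: 1.08×0 + 0.508×ρ + 30.6×2.861 + (z_c − 1.08 − 31.108)×3.346
The z_c×3.346 term appears on both sides and cancels. Collect the known terms of each column as K = Σ(ρt)_known − 3.346 × (depth of known layers): K_A = 87.6293 − 3.346×31.9 = −19.1081; K_B = 87.5466 − 3.346×(1.08 + 31.108) = −20.154448.
Balance: K_A = K_B + 0.508×ρ, so ρ = (K_A − K_B)/0.508 = 1.04635/0.508 = 2.06 g cm⁻³.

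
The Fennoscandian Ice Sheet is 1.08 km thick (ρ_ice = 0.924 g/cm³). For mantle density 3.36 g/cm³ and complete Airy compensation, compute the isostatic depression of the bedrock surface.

0.297 km

Equating mass per unit area of the two columns: the ice load ρ_ice t is balanced by mantle displaced below, ρ_m s.
s = t ρ_ice / ρ_m = 1.08 km × 0.924/3.36 = 0.297 km.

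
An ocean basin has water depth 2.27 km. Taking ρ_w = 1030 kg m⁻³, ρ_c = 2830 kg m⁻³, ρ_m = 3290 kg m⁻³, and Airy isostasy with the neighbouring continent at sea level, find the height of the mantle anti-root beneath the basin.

8.88 km

Equating mass per unit area of the two columns: replacing crust with seawater at the top is compensated by replacing crust with mantle at the base: d (ρ_c − ρ_w) = a (ρ_m − ρ_c).
a = d (ρ_c − ρ_w)/(ρ_m − ρ_c) = 2.27 km × 1800/460 = 8.88 km.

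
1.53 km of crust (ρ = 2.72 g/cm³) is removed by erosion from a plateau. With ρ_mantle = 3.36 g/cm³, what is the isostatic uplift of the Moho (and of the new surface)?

Unloading: uplift u = e ρ_c/ρ_m = 1.53 km × 2.72/3.36 = 1.24 km.

1.24 km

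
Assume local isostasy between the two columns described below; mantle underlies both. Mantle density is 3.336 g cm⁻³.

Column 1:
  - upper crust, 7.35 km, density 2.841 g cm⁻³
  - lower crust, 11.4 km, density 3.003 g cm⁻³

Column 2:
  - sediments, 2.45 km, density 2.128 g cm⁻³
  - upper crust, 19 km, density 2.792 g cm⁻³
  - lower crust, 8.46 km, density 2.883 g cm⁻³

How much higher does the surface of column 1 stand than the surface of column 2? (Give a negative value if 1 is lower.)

For any compensation level in the mantle, the mantle terms cancel and isostasy reduces to e = (Σt_1 − Σt_2) − (Σ(ρt)_1 − Σ(ρt)_2) / ρ_m.
Σt_1 = 18.75 km; Σt_2 = 29.91 km; Σ(ρt)_1 = 55.11555; Σ(ρt)_2 = 82.65178 (in km·g cm⁻³).
e = (18.75 − 29.91) − (55.11555 − 82.65178) / 3.336 = −2.91 km.

−2.91 km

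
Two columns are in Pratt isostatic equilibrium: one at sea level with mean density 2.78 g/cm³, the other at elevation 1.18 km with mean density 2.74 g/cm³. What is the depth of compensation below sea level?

ρ_ref D = ρ (D + h) → D (ρ_ref − ρ) = ρ h.
D = ρ h/(ρ_ref − ρ) = 2.74 × 1.18 km/(2.78 − 2.74) = 80.8 km.

80.8 km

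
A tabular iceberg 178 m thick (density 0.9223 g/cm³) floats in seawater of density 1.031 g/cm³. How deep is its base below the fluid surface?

Draft d = t ρ_obj/ρ_fluid = 178 m × 0.9223/1.031 = 159 m.

159 m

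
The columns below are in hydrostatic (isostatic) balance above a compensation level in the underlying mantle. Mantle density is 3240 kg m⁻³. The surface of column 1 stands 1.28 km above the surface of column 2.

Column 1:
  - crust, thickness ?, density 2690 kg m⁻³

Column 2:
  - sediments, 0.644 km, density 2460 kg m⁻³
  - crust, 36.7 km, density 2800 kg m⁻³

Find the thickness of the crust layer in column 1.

Take the compensation level at the base of the deeper column (depth z_c below the surface of column 1) and equate Σ ρ_i t_i down to z_c; mantle fills any gap and the z_c terms cancel.
Column 1: x×2690 + (z_c − 0 − x)×3240
Column 2: 1.28×0 + 0.644×2460 + 36.7×2800 + (z_c − 1.28 − 37.344)×3240
The z_c×3240 term appears on both sides and cancels. Collect the known terms of each column as K = Σ(ρt)_known − 3240 × (depth of known layers): K_1 = 0 − 3240×0 = 0; K_2 = 104344.24 − 3240×(1.28 + 37.344) = −20797.52.
Balance: K_1 − x×(3240 − 2690) = K_2, so x = (K_1 − K_2)/(3240 − 2690) = 20797.5/550 = 37.8 km.

37.8 km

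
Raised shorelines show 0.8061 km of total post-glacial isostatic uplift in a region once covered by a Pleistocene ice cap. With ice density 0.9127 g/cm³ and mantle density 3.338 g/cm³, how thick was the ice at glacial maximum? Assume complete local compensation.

u = t ρ_ice/ρ_m → t = u ρ_m/ρ_ice = 0.8061 km × 3.338/0.9127 = 2.95 km.

2.95 km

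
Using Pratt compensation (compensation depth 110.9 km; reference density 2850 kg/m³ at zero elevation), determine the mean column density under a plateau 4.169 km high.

Pratt balance: ρ_ref D = ρ (D + h).
ρ = ρ_ref D/(D + h) = 2850 × 110.9 km/(110.9 km + 4.169 km) = 2750 kg/m³.

2750 kg/m³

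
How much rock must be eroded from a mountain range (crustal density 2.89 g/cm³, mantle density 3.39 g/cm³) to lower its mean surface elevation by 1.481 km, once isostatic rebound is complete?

10 km

Net drop Δ = e − u = e − e ρ_c/ρ_m = e (ρ_m − ρ_c)/ρ_m.
e = Δ ρ_m/(ρ_m − ρ_c) = 1.481 km × 3.39/0.5 = 10 km.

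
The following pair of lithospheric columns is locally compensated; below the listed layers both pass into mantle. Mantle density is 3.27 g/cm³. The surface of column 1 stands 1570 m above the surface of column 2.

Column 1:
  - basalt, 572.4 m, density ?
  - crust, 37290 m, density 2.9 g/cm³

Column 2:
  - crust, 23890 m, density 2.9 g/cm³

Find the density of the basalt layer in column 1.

Take the compensation level at the base of the deeper column (depth z_c below the surface of column 1) and equate Σ ρ_i t_i down to z_c; mantle fills any gap and the z_c terms cancel.
Column 1: 572.4×ρ + 37290×2.9 + (z_c − 37862.4)×3.27
Column 2: 1570×0 + 23890×2.9 + (z_c − 1570 − 23890)×3.27
The z_c×3.27 term appears on both sides and cancels. Collect the known terms of each column as K = Σ(ρt)_known − 3.27 × (depth of known layers): K_1 = 108141 − 3.27×37862.4 = −15669.048; K_2 = 69281 − 3.27×(1570 + 23890) = −13973.2.
Balance: K_1 + 572.4×ρ = K_2, so ρ = (K_2 − K_1)/572.4 = 1695.85/572.4 = 2.96 g/cm³.

2.96 g/cm³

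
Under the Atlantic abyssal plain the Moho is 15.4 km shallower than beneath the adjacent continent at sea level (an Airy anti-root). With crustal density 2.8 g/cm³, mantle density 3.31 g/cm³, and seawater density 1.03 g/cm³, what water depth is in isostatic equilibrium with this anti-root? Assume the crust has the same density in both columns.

4.44 km

Replacing a thickness d of crust by seawater at the top must be balanced by replacing crust with mantle at the base: d (ρ_c − ρ_w) = a (ρ_m − ρ_c).
d = a (ρ_m − ρ_c)/(ρ_c − ρ_w) = 15.4 km × 0.51/1.77 = 4.44 km.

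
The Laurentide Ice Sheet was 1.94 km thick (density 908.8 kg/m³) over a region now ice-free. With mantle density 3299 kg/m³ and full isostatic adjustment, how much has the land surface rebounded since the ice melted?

0.534 km

Removing the load lets mantle flow back in; uplift u satisfies ρ_ice t = ρ_m u.
u = t ρ_ice/ρ_m = 1.94 km × 908.8/3299 = 0.534 km.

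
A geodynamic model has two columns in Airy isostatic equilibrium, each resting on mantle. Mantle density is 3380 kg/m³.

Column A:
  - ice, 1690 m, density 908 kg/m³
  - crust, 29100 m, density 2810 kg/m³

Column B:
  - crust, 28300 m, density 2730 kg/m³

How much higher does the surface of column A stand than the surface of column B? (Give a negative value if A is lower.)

701 m

For any compensation level in the mantle, the mantle terms cancel and isostasy reduces to e = (Σt_A − Σt_B) − (Σ(ρt)_A − Σ(ρt)_B) / ρ_m.
Σt_A = 30790 m; Σt_B = 28300 m; Σ(ρt)_A = 83305520; Σ(ρt)_B = 77259000 (in m·kg/m³).
e = (30790 − 28300) − (83305520 − 77259000) / 3380 = 701 m.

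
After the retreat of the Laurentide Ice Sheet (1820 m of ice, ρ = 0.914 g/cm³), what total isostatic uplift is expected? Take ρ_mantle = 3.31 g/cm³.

503 m

Removing the load lets mantle flow back in; uplift u satisfies ρ_ice t = ρ_m u.
u = t ρ_ice/ρ_m = 1820 m × 0.914/3.31 = 503 m.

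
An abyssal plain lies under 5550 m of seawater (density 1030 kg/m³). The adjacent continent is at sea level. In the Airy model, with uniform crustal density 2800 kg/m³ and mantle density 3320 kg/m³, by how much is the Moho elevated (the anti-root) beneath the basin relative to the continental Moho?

18900 m

Balancing pressure at the compensation depth: replacing crust with seawater at the top is compensated by replacing crust with mantle at the base: d (ρ_c − ρ_w) = a (ρ_m − ρ_c).
a = d (ρ_c − ρ_w)/(ρ_m − ρ_c) = 5550 m × 1770/520 = 18900 m.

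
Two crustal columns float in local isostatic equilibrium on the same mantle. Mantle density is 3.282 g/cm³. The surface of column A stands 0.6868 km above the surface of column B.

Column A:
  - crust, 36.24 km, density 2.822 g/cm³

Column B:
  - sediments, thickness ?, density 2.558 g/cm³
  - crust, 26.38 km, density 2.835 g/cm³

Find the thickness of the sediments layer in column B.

3.62 km

Take the compensation level at the base of the deeper column (depth z_c below the surface of column A) and equate Σ ρ_i t_i down to z_c; mantle fills any gap and the z_c terms cancel.
Column A: 36.24×2.822 + (z_c − 36.24)×3.282
Column B: 0.6868×0 + x×2.558 + 26.38×2.835 + (z_c − 0.6868 − 26.38 − x)×3.282
The z_c×3.282 term appears on both sides and cancels. Collect the known terms of each column as K = Σ(ρt)_known − 3.282 × (depth of known layers): K_A = 102.26928 − 3.282×36.24 = −16.6704; K_B = 74.7873 − 3.282×(0.6868 + 26.38) = −14.0459376.
Balance: K_A = K_B − x×(3.282 − 2.558), so x = (K_B − K_A)/(3.282 − 2.558) = 2.62446/0.724 = 3.62 km.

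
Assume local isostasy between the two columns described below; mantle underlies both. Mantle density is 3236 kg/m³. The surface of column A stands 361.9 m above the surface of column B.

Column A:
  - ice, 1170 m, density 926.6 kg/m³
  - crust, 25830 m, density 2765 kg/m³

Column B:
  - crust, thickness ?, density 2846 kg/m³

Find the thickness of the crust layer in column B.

35100 m

Take the compensation level at the base of the deeper column (depth z_c below the surface of column A) and equate Σ ρ_i t_i down to z_c; mantle fills any gap and the z_c terms cancel.
Column A: 1170×926.6 + 25830×2765 + (z_c − 27000)×3236
Column B: 361.9×0 + x×2846 + (z_c − 361.9 − 0 − x)×3236
The z_c×3236 term appears on both sides and cancels. Collect the known terms of each column as K = Σ(ρt)_known − 3236 × (depth of known layers): K_A = 72504072 − 3236×27000 = −14867928; K_B = 0 − 3236×(361.9 + 0) = −1171108.4.
Balance: K_A = K_B − x×(3236 − 2846), so x = (K_B − K_A)/(3236 − 2846) = 13696800/390 = 35100 m.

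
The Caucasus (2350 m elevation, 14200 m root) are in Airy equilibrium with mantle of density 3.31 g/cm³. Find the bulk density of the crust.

ρ_c h = (ρ_m − ρ_c) r → ρ_c (h + r) = ρ_m r → ρ_c = ρ_m r / (h + r).
ρ_c = 3.31 × 14200 m / (2350 m + 14200 m) = 2.84 g/cm³.

2.84 g/cm³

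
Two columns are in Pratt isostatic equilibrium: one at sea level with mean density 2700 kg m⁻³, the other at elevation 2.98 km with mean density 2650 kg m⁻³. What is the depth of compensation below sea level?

ρ_ref D = ρ (D + h) → D (ρ_ref − ρ) = ρ h.
D = ρ h/(ρ_ref − ρ) = 2650 × 2.98 km/(2700 − 2650) = 158 km.

158 km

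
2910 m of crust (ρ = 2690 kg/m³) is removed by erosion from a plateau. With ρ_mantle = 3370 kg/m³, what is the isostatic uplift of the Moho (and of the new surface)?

Unloading: uplift u = e ρ_c/ρ_m = 2910 m × 2690/3370 = 2320 m.

2320 m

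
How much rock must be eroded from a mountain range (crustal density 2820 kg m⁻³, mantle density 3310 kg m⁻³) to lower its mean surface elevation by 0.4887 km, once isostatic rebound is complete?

Net drop Δ = e − u = e − e ρ_c/ρ_m = e (ρ_m − ρ_c)/ρ_m.
e = Δ ρ_m/(ρ_m − ρ_c) = 0.4887 km × 3310/490 = 3.3 km.

3.3 km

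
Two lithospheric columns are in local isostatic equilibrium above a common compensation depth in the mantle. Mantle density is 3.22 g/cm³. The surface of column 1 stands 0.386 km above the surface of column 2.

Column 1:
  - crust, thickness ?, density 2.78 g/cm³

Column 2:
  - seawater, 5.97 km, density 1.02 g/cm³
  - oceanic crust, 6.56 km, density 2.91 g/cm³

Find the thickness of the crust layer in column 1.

Take the compensation level at the base of the deeper column (depth z_c below the surface of column 1) and equate Σ ρ_i t_i down to z_c; mantle fills any gap and the z_c terms cancel.
Column 1: x×2.78 + (z_c − 0 − x)×3.22
Column 2: 0.386×0 + 5.97×1.02 + 6.56×2.91 + (z_c − 0.386 − 12.53)×3.22
The z_c×3.22 term appears on both sides and cancels. Collect the known terms of each column as K = Σ(ρt)_known − 3.22 × (depth of known layers): K_1 = 0 − 3.22×0 = 0; K_2 = 25.179 − 3.22×(0.386 + 12.53) = −16.41052.
Balance: K_1 − x×(3.22 − 2.78) = K_2, so x = (K_1 − K_2)/(3.22 − 2.78) = 16.4105/0.44 = 37.3 km.

37.3 km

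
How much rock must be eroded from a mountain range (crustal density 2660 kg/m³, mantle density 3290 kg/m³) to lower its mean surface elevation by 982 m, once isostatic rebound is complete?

Net drop Δ = e − u = e − e ρ_c/ρ_m = e (ρ_m − ρ_c)/ρ_m.
e = Δ ρ_m/(ρ_m − ρ_c) = 982 m × 3290/630 = 5130 m.

5130 m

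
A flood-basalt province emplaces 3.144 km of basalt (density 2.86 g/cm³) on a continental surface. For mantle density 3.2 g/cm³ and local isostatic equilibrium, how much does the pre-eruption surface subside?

Subaerial loading: s = t ρ_load / ρ_m.
s = 3.144 km × 2.86/3.2 = 2.81 km.

2.81 km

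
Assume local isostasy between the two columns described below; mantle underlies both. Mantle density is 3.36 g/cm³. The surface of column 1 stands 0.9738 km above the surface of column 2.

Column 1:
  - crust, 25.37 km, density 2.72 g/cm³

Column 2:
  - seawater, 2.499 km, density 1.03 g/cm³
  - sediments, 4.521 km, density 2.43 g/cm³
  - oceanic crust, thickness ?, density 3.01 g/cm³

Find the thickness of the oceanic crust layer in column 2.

8.39 km

Take the compensation level at the base of the deeper column (depth z_c below the surface of column 1) and equate Σ ρ_i t_i down to z_c; mantle fills any gap and the z_c terms cancel.
Column 1: 25.37×2.72 + (z_c − 25.37)×3.36
Column 2: 0.9738×0 + 2.499×1.03 + 4.521×2.43 + x×3.01 + (z_c − 0.9738 − 7.02 − x)×3.36
The z_c×3.36 term appears on both sides and cancels. Collect the known terms of each column as K = Σ(ρt)_known − 3.36 × (depth of known layers): K_1 = 69.0064 − 3.36×25.37 = −16.2368; K_2 = 13.56 − 3.36×(0.9738 + 7.02) = −13.299168.
Balance: K_1 = K_2 − x×(3.36 − 3.01), so x = (K_2 − K_1)/(3.36 − 3.01) = 2.93763/0.35 = 8.39 km.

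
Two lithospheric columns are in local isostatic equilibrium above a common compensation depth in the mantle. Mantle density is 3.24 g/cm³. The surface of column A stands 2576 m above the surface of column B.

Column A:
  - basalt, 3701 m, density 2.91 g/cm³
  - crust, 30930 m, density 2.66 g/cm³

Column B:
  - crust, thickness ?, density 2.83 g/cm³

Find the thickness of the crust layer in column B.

Take the compensation level at the base of the deeper column (depth z_c below the surface of column A) and equate Σ ρ_i t_i down to z_c; mantle fills any gap and the z_c terms cancel.
Column A: 3701×2.91 + 30930×2.66 + (z_c − 34631)×3.24
Column B: 2576×0 + x×2.83 + (z_c − 2576 − 0 − x)×3.24
The z_c×3.24 term appears on both sides and cancels. Collect the known terms of each column as K = Σ(ρt)_known − 3.24 × (depth of known layers): K_A = 93043.71 − 3.24×34631 = −19160.73; K_B = 0 − 3.24×(2576 + 0) = −8346.24.
Balance: K_A = K_B − x×(3.24 − 2.83), so x = (K_B − K_A)/(3.24 − 2.83) = 10814.5/0.41 = 26400 m.

26400 m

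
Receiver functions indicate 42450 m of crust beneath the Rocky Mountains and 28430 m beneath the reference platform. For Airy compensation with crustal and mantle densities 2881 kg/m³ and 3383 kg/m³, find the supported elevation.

Excess crust Δ = 42450 m − 28430 m = 14020 m, split between elevation h and root r with h + r = Δ.
Airy balance ρ_c h = (ρ_m − ρ_c) r gives r = h ρ_c/(ρ_m − ρ_c), so h (1 + ρ_c/(ρ_m − ρ_c)) = Δ, i.e. h = Δ (ρ_m − ρ_c)/ρ_m.
h = 14020 m × 502/3383 = 2080 m.

2080 m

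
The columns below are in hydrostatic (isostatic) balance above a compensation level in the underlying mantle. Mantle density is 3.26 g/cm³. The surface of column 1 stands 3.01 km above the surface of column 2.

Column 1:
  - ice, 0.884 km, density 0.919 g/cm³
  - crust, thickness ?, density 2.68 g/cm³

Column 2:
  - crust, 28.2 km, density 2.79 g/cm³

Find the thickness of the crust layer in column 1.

Take the compensation level at the base of the deeper column (depth z_c below the surface of column 1) and equate Σ ρ_i t_i down to z_c; mantle fills any gap and the z_c terms cancel.
Column 1: 0.884×0.919 + x×2.68 + (z_c − 0.884 − x)×3.26
Column 2: 3.01×0 + 28.2×2.79 + (z_c − 3.01 − 28.2)×3.26
The z_c×3.26 term appears on both sides and cancels. Collect the known terms of each column as K = Σ(ρt)_known − 3.26 × (depth of known layers): K_1 = 0.812396 − 3.26×0.884 = −2.069444; K_2 = 78.678 − 3.26×(3.01 + 28.2) = −23.0666.
Balance: K_1 − x×(3.26 − 2.68) = K_2, so x = (K_1 − K_2)/(3.26 − 2.68) = 20.9972/0.58 = 36.2 km.

36.2 km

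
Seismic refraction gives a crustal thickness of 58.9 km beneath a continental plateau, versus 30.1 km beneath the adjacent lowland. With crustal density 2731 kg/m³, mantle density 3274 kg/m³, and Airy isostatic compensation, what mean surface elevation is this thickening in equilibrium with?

Excess crust Δ = 58.9 km − 30.1 km = 28.8 km, split between elevation h and root r with h + r = Δ.
Airy balance ρ_c h = (ρ_m − ρ_c) r gives r = h ρ_c/(ρ_m − ρ_c), so h (1 + ρ_c/(ρ_m − ρ_c)) = Δ, i.e. h = Δ (ρ_m − ρ_c)/ρ_m.
h = 28.8 km × 543/3274 = 4.78 km.

4.78 km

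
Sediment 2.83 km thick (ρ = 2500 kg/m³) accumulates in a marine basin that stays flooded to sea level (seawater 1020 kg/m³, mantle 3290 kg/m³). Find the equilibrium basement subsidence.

1.85 km

Submarine loading: the sediment displaces seawater, and the subsidence is in turn flooded, so s (ρ_m − ρ_w) = t (ρ_sed − ρ_w).
s = 2.83 km × (2500 − 1020) / (3290 − 1020) = 1.85 km.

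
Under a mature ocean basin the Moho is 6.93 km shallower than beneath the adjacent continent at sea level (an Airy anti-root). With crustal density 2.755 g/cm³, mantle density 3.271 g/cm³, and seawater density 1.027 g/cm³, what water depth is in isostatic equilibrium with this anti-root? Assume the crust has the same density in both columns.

Replacing a thickness d of crust by seawater at the top must be balanced by replacing crust with mantle at the base: d (ρ_c − ρ_w) = a (ρ_m − ρ_c).
d = a (ρ_m − ρ_c)/(ρ_c − ρ_w) = 6.93 km × 0.516/1.728 = 2.07 km.

2.07 km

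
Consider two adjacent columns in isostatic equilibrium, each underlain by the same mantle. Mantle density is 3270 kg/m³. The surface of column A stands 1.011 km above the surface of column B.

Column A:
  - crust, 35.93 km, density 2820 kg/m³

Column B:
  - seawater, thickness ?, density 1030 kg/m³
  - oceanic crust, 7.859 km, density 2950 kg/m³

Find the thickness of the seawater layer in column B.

Take the compensation level at the base of the deeper column (depth z_c below the surface of column A) and equate Σ ρ_i t_i down to z_c; mantle fills any gap and the z_c terms cancel.
Column A: 35.93×2820 + (z_c − 35.93)×3270
Column B: 1.011×0 + x×1030 + 7.859×2950 + (z_c − 1.011 − 7.859 − x)×3270
The z_c×3270 term appears on both sides and cancels. Collect the known terms of each column as K = Σ(ρt)_known − 3270 × (depth of known layers): K_A = 101322.6 − 3270×35.93 = −16168.5; K_B = 23184.05 − 3270×(1.011 + 7.859) = −5820.85.
Balance: K_A = K_B − x×(3270 − 1030), so x = (K_B − K_A)/(3270 − 1030) = 10347.6/2240 = 4.62 km.

4.62 km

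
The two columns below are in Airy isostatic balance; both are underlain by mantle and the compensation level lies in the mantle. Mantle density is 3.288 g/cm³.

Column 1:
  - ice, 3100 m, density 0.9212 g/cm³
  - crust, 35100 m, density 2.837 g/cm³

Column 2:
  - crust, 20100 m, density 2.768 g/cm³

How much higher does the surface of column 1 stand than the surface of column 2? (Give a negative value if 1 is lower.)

3870 m

For any compensation level in the mantle, the mantle terms cancel and isostasy reduces to e = (Σt_1 − Σt_2) − (Σ(ρt)_1 − Σ(ρt)_2) / ρ_m.
Σt_1 = 38200 m; Σt_2 = 20100 m; Σ(ρt)_1 = 102434.42; Σ(ρt)_2 = 55636.8 (in m·g/cm³).
e = (38200 − 20100) − (102434.42 − 55636.8) / 3.288 = 3870 m.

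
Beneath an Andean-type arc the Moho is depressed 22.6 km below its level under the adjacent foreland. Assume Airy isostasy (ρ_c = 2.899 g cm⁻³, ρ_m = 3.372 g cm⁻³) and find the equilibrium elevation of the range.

In Airy isostatic equilibrium: ρ_c h = (ρ_m − ρ_c) r.
h = r (ρ_m − ρ_c) / ρ_c = 22.6 km × (3.372 − 2.899) / 2.899 = 3.69 km.

3.69 km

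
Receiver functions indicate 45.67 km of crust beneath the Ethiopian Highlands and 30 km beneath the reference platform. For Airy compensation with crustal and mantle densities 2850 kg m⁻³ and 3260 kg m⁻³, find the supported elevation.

1.97 km

Excess crust Δ = 45.67 km − 30 km = 15.67 km, split between elevation h and root r with h + r = Δ.
Airy balance ρ_c h = (ρ_m − ρ_c) r gives r = h ρ_c/(ρ_m − ρ_c), so h (1 + ρ_c/(ρ_m − ρ_c)) = Δ, i.e. h = Δ (ρ_m − ρ_c)/ρ_m.
h = 15.67 km × 410/3260 = 1.97 km.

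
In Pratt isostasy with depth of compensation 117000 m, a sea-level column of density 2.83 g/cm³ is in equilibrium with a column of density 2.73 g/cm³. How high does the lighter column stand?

ρ_ref D = ρ (D + h) → h = D (ρ_ref − ρ)/ρ.
h = 117000 m × (2.83 − 2.73)/2.73 = 4290 m.

4290 m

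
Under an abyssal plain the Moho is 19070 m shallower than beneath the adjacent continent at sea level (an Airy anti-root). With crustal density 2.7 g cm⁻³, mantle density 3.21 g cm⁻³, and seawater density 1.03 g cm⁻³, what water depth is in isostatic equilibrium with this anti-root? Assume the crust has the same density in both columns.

Replacing a thickness d of crust by seawater at the top must be balanced by replacing crust with mantle at the base: d (ρ_c − ρ_w) = a (ρ_m − ρ_c).
d = a (ρ_m − ρ_c)/(ρ_c − ρ_w) = 19070 m × 0.51/1.67 = 5820 m.

5820 m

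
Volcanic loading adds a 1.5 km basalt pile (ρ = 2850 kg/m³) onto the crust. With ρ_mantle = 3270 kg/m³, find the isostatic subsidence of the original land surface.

1.31 km

Subaerial loading: s = t ρ_load / ρ_m.
s = 1.5 km × 2850/3270 = 1.31 km.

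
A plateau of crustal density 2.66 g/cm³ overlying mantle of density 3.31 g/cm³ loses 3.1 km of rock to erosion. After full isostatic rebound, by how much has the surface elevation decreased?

0.609 km

Rebound u = e ρ_c/ρ_m = 3.1 km × 2.66/3.31 = 2.491 km.
Net surface drop = e − u = 3.1 km − 2.491 km = e (ρ_m − ρ_c)/ρ_m = 0.609 km.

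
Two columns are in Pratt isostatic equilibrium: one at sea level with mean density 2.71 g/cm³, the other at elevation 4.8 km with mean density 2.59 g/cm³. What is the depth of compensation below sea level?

104 km

ρ_ref D = ρ (D + h) → D (ρ_ref − ρ) = ρ h.
D = ρ h/(ρ_ref − ρ) = 2.59 × 4.8 km/(2.71 − 2.59) = 104 km.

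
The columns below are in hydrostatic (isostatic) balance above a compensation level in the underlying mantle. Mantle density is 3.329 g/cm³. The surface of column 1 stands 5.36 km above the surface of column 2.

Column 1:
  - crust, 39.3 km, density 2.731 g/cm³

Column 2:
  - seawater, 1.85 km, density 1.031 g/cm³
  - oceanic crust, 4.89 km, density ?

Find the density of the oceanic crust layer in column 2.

Take the compensation level at the base of the deeper column (depth z_c below the surface of column 1) and equate Σ ρ_i t_i down to z_c; mantle fills any gap and the z_c terms cancel.
Column 1: 39.3×2.731 + (z_c − 39.3)×3.329
Column 2: 5.36×0 + 1.85×1.031 + 4.89×ρ + (z_c − 5.36 − 6.74)×3.329
The z_c×3.329 term appears on both sides and cancels. Collect the known terms of each column as K = Σ(ρt)_known − 3.329 × (depth of known layers): K_1 = 107.3283 − 3.329×39.3 = −23.5014; K_2 = 1.90735 − 3.329×(5.36 + 6.74) = −38.37355.
Balance: K_1 = K_2 + 4.89×ρ, so ρ = (K_1 − K_2)/4.89 = 14.8721/4.89 = 3.04 g/cm³.

3.04 g/cm³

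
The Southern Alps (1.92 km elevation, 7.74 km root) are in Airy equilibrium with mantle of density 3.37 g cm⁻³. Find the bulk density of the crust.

2.7 g cm⁻³

ρ_c h = (ρ_m − ρ_c) r → ρ_c (h + r) = ρ_m r → ρ_c = ρ_m r / (h + r).
ρ_c = 3.37 × 7.74 km / (1.92 km + 7.74 km) = 2.7 g cm⁻³.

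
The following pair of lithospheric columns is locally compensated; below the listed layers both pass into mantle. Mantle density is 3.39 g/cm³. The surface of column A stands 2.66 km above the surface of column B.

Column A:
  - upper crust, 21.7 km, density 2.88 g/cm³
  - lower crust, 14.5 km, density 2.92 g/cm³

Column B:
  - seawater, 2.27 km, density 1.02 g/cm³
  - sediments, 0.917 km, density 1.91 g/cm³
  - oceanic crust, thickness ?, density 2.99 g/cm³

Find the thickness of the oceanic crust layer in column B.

5.32 km

Take the compensation level at the base of the deeper column (depth z_c below the surface of column A) and equate Σ ρ_i t_i down to z_c; mantle fills any gap and the z_c terms cancel.
Column A: 21.7×2.88 + 14.5×2.92 + (z_c − 36.2)×3.39
Column B: 2.66×0 + 2.27×1.02 + 0.917×1.91 + x×2.99 + (z_c − 2.66 − 3.187 − x)×3.39
The z_c×3.39 term appears on both sides and cancels. Collect the known terms of each column as K = Σ(ρt)_known − 3.39 × (depth of known layers): K_A = 104.836 − 3.39×36.2 = −17.882; K_B = 4.06687 − 3.39×(2.66 + 3.187) = −15.75446.
Balance: K_A = K_B − x×(3.39 − 2.99), so x = (K_B − K_A)/(3.39 − 2.99) = 2.12754/0.4 = 5.32 km.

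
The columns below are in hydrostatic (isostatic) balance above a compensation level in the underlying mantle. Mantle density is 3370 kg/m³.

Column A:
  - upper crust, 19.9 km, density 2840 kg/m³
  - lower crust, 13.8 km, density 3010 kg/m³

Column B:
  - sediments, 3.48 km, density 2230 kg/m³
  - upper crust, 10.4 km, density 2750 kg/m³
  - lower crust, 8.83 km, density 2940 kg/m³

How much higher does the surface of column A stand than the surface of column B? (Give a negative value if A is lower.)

For any compensation level in the mantle, the mantle terms cancel and isostasy reduces to e = (Σt_A − Σt_B) − (Σ(ρt)_A − Σ(ρt)_B) / ρ_m.
Σt_A = 33.7 km; Σt_B = 22.71 km; Σ(ρt)_A = 98054; Σ(ρt)_B = 62320.6 (in km·kg/m³).
e = (33.7 − 22.71) − (98054 − 62320.6) / 3370 = 0.387 km.

0.387 km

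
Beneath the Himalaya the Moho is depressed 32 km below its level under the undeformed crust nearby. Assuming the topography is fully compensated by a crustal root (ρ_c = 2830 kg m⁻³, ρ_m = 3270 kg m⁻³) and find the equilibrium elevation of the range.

In Airy isostatic equilibrium: ρ_c h = (ρ_m − ρ_c) r.
h = r (ρ_m − ρ_c) / ρ_c = 32 km × (3270 − 2830) / 2830 = 4.98 km.

4.98 km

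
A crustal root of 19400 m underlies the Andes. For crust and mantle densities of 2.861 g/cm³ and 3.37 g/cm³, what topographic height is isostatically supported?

Balancing pressure at the compensation depth: ρ_c h = (ρ_m − ρ_c) r.
h = r (ρ_m − ρ_c) / ρ_c = 19400 m × (3.37 − 2.861) / 2.861 = 3450 m.

3450 m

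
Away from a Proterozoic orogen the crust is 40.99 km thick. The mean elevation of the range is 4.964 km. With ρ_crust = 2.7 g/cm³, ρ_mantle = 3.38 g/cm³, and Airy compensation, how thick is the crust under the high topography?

65.7 km

Root depth r = h ρ_c / (ρ_m − ρ_c) = 4.964 km × 2.7 / 0.68 = 19.71 km.
Total thickness = T + h + r = 40.99 km + 4.964 km + 19.71 km = 65.7 km.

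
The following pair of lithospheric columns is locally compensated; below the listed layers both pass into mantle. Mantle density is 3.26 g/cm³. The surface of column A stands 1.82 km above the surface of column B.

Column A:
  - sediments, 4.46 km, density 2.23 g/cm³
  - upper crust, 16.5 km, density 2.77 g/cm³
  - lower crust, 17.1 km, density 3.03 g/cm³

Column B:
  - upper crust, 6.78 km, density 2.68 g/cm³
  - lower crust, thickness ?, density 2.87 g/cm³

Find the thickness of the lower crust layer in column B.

Take the compensation level at the base of the deeper column (depth z_c below the surface of column A) and equate Σ ρ_i t_i down to z_c; mantle fills any gap and the z_c terms cancel.
Column A: 4.46×2.23 + 16.5×2.77 + 17.1×3.03 + (z_c − 38.06)×3.26
Column B: 1.82×0 + 6.78×2.68 + x×2.87 + (z_c − 1.82 − 6.78 − x)×3.26
The z_c×3.26 term appears on both sides and cancels. Collect the known terms of each column as K = Σ(ρt)_known − 3.26 × (depth of known layers): K_A = 107.4638 − 3.26×38.06 = −16.6118; K_B = 18.1704 − 3.26×(1.82 + 6.78) = −9.8656.
Balance: K_A = K_B − x×(3.26 − 2.87), so x = (K_B − K_A)/(3.26 − 2.87) = 6.7462/0.39 = 17.3 km.

17.3 km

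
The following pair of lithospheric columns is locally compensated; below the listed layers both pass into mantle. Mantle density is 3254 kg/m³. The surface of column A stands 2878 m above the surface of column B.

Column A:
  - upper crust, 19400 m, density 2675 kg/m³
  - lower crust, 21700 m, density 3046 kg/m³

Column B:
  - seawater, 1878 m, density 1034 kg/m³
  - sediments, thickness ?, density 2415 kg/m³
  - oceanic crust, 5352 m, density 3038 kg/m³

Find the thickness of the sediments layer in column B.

Take the compensation level at the base of the deeper column (depth z_c below the surface of column A) and equate Σ ρ_i t_i down to z_c; mantle fills any gap and the z_c terms cancel.
Column A: 19400×2675 + 21700×3046 + (z_c − 41100)×3254
Column B: 2878×0 + 1878×1034 + x×2415 + 5352×3038 + (z_c − 2878 − 7230 − x)×3254
The z_c×3254 term appears on both sides and cancels. Collect the known terms of each column as K = Σ(ρt)_known − 3254 × (depth of known layers): K_A = 117993200 − 3254×41100 = −15746200; K_B = 18201228 − 3254×(2878 + 7230) = −14690204.
Balance: K_A = K_B − x×(3254 − 2415), so x = (K_B − K_A)/(3254 − 2415) = 1056000/839 = 1260 m.

1260 m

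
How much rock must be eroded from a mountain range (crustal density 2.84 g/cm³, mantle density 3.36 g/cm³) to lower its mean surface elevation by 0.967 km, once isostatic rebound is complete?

Net drop Δ = e − u = e − e ρ_c/ρ_m = e (ρ_m − ρ_c)/ρ_m.
e = Δ ρ_m/(ρ_m − ρ_c) = 0.967 km × 3.36/0.52 = 6.25 km.

6.25 km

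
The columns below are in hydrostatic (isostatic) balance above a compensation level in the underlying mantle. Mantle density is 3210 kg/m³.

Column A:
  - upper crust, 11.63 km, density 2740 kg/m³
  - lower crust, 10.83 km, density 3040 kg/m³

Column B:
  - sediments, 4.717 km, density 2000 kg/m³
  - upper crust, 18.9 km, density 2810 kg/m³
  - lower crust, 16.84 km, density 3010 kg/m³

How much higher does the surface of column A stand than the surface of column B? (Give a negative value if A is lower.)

−2.91 km

For any compensation level in the mantle, the mantle terms cancel and isostasy reduces to e = (Σt_A − Σt_B) − (Σ(ρt)_A − Σ(ρt)_B) / ρ_m.
Σt_A = 22.46 km; Σt_B = 40.457 km; Σ(ρt)_A = 64789.4; Σ(ρt)_B = 113231.4 (in km·kg/m³).
e = (22.46 − 40.457) − (64789.4 − 113231.4) / 3210 = −2.91 km.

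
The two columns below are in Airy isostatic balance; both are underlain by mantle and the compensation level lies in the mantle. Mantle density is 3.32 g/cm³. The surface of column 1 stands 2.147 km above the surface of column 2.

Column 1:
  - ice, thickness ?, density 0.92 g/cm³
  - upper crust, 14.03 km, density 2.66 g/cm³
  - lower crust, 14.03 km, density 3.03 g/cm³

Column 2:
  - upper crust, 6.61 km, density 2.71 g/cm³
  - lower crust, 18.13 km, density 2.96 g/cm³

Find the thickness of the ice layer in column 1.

Take the compensation level at the base of the deeper column (depth z_c below the surface of column 1) and equate Σ ρ_i t_i down to z_c; mantle fills any gap and the z_c terms cancel.
Column 1: x×0.92 + 14.03×2.66 + 14.03×3.03 + (z_c − 28.06 − x)×3.32
Column 2: 2.147×0 + 6.61×2.71 + 18.13×2.96 + (z_c − 2.147 − 24.74)×3.32
The z_c×3.32 term appears on both sides and cancels. Collect the known terms of each column as K = Σ(ρt)_known − 3.32 × (depth of known layers): K_1 = 79.8307 − 3.32×28.06 = −13.3285; K_2 = 71.5779 − 3.32×(2.147 + 24.74) = −17.68694.
Balance: K_1 − x×(3.32 − 0.92) = K_2, so x = (K_1 − K_2)/(3.32 − 0.92) = 4.35844/2.4 = 1.82 km.

1.82 km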